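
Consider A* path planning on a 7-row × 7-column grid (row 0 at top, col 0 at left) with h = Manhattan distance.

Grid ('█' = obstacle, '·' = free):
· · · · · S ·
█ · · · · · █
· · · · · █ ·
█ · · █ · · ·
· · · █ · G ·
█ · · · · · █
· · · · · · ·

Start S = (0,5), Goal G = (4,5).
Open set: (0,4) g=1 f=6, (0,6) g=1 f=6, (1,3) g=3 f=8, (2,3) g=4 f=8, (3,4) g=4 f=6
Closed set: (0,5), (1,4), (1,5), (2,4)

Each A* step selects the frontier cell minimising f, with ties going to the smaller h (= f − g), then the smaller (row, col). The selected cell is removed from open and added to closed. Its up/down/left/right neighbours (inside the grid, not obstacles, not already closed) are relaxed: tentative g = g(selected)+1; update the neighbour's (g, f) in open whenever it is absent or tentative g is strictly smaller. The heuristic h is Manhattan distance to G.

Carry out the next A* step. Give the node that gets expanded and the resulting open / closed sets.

expanded=(3,4); open=[(0,4) g=1 f=6, (0,6) g=1 f=6, (1,3) g=3 f=8, (2,3) g=4 f=8, (3,5) g=5 f=6, (4,4) g=5 f=6]; closed=[(0,5), (1,4), (1,5), (2,4), (3,4)]

step 1: expand (3,4) (f=6, h=2) → closed; open now [(0,4) g=1 f=6, (0,6) g=1 f=6, (1,3) g=3 f=8, (2,3) g=4 f=8, (3,5) g=5 f=6, (4,4) g=5 f=6]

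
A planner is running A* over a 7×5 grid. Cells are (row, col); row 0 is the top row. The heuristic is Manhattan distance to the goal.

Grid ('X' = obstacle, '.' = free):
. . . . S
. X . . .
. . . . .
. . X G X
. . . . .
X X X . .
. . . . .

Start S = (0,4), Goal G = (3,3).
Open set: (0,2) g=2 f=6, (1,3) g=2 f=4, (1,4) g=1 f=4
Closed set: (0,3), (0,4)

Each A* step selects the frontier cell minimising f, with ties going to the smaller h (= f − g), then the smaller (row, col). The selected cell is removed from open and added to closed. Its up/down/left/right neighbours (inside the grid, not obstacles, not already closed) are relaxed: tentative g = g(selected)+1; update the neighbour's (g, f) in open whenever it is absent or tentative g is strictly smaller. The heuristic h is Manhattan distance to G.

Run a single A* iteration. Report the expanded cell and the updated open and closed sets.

step 1: expand (1,3) (f=4, h=2) → closed; open now [(0,2) g=2 f=6, (1,2) g=3 f=6, (1,4) g=1 f=4, (2,3) g=3 f=4]

expanded=(1,3); open=[(0,2) g=2 f=6, (1,2) g=3 f=6, (1,4) g=1 f=4, (2,3) g=3 f=4]; closed=[(0,3), (0,4), (1,3)]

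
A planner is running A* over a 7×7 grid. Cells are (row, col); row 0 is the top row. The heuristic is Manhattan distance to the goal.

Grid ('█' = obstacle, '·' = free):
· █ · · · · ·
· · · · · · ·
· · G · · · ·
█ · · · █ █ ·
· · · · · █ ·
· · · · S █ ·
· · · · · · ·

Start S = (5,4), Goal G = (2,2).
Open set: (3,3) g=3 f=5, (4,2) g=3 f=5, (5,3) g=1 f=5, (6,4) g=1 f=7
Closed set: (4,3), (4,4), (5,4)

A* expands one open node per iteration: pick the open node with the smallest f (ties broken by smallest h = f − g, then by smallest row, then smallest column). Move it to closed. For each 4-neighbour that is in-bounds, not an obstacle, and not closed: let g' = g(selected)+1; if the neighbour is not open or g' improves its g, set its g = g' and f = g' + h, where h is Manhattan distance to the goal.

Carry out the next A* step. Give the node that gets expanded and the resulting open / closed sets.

expanded=(3,3); open=[(2,3) g=4 f=5, (3,2) g=4 f=5, (4,2) g=3 f=5, (5,3) g=1 f=5, (6,4) g=1 f=7]; closed=[(3,3), (4,3), (4,4), (5,4)]

step 1: expand (3,3) (f=5, h=2) → closed; open now [(2,3) g=4 f=5, (3,2) g=4 f=5, (4,2) g=3 f=5, (5,3) g=1 f=5, (6,4) g=1 f=7]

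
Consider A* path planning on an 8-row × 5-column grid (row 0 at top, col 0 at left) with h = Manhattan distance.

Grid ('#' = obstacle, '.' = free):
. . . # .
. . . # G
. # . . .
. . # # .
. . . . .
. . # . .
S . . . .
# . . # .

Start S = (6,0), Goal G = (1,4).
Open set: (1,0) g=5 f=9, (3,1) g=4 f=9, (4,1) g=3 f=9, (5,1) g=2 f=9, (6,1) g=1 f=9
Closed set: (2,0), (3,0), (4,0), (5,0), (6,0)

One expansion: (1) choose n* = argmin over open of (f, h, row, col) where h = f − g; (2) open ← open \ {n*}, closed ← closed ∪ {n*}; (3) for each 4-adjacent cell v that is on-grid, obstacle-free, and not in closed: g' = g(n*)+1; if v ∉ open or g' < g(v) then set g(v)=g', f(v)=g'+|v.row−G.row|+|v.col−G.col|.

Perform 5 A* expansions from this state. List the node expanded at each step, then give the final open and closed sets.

order=[(1,0) → (1,1) → (1,2) → (3,1) → (4,1)]; open=[(0,0) g=6 f=11, (0,1) g=7 f=11, (0,2) g=8 f=11, (2,2) g=8 f=11, (4,2) g=4 f=9, (5,1) g=2 f=9, (6,1) g=1 f=9]; closed=[(1,0), (1,1), (1,2), (2,0), (3,0), (3,1), (4,0), (4,1), (5,0), (6,0)]

step 1: expand (1,0) (f=9, h=4) → closed; open now [(0,0) g=6 f=11, (1,1) g=6 f=9, (3,1) g=4 f=9, (4,1) g=3 f=9, (5,1) g=2 f=9, (6,1) g=1 f=9]
step 2: expand (1,1) (f=9, h=3) → closed; open now [(0,0) g=6 f=11, (0,1) g=7 f=11, (1,2) g=7 f=9, (3,1) g=4 f=9, (4,1) g=3 f=9, (5,1) g=2 f=9, (6,1) g=1 f=9]
step 3: expand (1,2) (f=9, h=2) → closed; open now [(0,0) g=6 f=11, (0,1) g=7 f=11, (0,2) g=8 f=11, (2,2) g=8 f=11, (3,1) g=4 f=9, (4,1) g=3 f=9, (5,1) g=2 f=9, (6,1) g=1 f=9]
step 4: expand (3,1) (f=9, h=5) → closed; open now [(0,0) g=6 f=11, (0,1) g=7 f=11, (0,2) g=8 f=11, (2,2) g=8 f=11, (4,1) g=3 f=9, (5,1) g=2 f=9, (6,1) g=1 f=9]
step 5: expand (4,1) (f=9, h=6) → closed; open now [(0,0) g=6 f=11, (0,1) g=7 f=11, (0,2) g=8 f=11, (2,2) g=8 f=11, (4,2) g=4 f=9, (5,1) g=2 f=9, (6,1) g=1 f=9]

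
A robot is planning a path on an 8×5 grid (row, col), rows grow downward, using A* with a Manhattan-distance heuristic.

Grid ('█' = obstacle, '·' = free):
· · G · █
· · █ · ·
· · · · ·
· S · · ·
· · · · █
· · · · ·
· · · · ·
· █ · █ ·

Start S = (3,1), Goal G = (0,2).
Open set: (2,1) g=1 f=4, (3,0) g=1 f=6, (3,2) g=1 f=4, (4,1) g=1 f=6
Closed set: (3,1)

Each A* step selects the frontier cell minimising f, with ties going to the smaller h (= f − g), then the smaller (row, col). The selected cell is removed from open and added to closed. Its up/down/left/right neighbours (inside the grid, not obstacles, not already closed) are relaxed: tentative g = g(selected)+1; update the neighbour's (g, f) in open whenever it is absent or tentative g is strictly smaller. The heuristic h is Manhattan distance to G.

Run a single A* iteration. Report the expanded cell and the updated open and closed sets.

expanded=(2,1); open=[(1,1) g=2 f=4, (2,0) g=2 f=6, (2,2) g=2 f=4, (3,0) g=1 f=6, (3,2) g=1 f=4, (4,1) g=1 f=6]; closed=[(2,1), (3,1)]

step 1: expand (2,1) (f=4, h=3) → closed; open now [(1,1) g=2 f=4, (2,0) g=2 f=6, (2,2) g=2 f=4, (3,0) g=1 f=6, (3,2) g=1 f=4, (4,1) g=1 f=6]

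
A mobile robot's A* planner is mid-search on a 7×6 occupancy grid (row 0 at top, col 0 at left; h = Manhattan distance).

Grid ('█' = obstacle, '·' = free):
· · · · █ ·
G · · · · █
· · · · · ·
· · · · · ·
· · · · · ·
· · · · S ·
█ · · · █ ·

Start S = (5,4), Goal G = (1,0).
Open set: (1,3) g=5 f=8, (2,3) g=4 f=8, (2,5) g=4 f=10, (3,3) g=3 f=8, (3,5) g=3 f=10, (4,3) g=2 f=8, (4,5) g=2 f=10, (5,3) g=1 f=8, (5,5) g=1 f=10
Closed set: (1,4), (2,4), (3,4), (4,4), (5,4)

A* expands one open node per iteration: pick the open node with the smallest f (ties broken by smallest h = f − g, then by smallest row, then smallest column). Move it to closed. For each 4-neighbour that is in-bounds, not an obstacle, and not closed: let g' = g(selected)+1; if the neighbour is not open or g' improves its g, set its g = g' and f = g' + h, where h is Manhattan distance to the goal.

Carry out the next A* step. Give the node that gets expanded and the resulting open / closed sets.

step 1: expand (1,3) (f=8, h=3) → closed; open now [(0,3) g=6 f=10, (1,2) g=6 f=8, (2,3) g=4 f=8, (2,5) g=4 f=10, (3,3) g=3 f=8, (3,5) g=3 f=10, (4,3) g=2 f=8, (4,5) g=2 f=10, (5,3) g=1 f=8, (5,5) g=1 f=10]

expanded=(1,3); open=[(0,3) g=6 f=10, (1,2) g=6 f=8, (2,3) g=4 f=8, (2,5) g=4 f=10, (3,3) g=3 f=8, (3,5) g=3 f=10, (4,3) g=2 f=8, (4,5) g=2 f=10, (5,3) g=1 f=8, (5,5) g=1 f=10]; closed=[(1,3), (1,4), (2,4), (3,4), (4,4), (5,4)]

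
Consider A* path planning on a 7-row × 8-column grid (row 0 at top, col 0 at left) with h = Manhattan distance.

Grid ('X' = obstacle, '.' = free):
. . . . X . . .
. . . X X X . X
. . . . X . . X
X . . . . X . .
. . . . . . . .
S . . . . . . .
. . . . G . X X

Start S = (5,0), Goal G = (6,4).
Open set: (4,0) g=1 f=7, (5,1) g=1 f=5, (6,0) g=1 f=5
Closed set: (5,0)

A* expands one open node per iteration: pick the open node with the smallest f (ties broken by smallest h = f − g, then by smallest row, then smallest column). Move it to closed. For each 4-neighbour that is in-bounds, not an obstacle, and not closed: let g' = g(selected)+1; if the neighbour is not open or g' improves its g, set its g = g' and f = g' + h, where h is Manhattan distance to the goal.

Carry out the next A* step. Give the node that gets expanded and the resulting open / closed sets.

step 1: expand (5,1) (f=5, h=4) → closed; open now [(4,0) g=1 f=7, (4,1) g=2 f=7, (5,2) g=2 f=5, (6,0) g=1 f=5, (6,1) g=2 f=5]

expanded=(5,1); open=[(4,0) g=1 f=7, (4,1) g=2 f=7, (5,2) g=2 f=5, (6,0) g=1 f=5, (6,1) g=2 f=5]; closed=[(5,0), (5,1)]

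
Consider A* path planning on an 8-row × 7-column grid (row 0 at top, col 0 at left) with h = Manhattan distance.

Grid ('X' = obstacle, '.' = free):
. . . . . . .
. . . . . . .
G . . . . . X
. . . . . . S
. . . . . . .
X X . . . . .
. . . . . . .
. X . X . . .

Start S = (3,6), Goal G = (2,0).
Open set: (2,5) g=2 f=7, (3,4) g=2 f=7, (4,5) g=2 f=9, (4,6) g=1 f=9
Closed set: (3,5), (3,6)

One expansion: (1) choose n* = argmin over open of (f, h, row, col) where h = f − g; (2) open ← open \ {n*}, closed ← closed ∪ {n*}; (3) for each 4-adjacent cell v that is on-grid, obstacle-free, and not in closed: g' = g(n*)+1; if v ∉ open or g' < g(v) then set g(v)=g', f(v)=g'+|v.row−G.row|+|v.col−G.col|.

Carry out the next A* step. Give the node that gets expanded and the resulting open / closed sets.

step 1: expand (2,5) (f=7, h=5) → closed; open now [(1,5) g=3 f=9, (2,4) g=3 f=7, (3,4) g=2 f=7, (4,5) g=2 f=9, (4,6) g=1 f=9]

expanded=(2,5); open=[(1,5) g=3 f=9, (2,4) g=3 f=7, (3,4) g=2 f=7, (4,5) g=2 f=9, (4,6) g=1 f=9]; closed=[(2,5), (3,5), (3,6)]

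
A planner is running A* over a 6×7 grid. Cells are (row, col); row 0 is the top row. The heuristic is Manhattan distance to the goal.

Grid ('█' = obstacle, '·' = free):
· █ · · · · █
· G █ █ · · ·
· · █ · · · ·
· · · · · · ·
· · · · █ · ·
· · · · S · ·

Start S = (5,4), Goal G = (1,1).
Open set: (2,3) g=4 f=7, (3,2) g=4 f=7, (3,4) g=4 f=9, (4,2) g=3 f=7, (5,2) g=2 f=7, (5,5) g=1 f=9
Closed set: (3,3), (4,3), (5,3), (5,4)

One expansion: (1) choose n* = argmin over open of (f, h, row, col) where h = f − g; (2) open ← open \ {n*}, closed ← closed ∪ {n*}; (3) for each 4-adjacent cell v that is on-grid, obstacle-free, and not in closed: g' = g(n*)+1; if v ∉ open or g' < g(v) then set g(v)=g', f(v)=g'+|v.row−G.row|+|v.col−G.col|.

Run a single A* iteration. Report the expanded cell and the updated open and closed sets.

step 1: expand (2,3) (f=7, h=3) → closed; open now [(2,4) g=5 f=9, (3,2) g=4 f=7, (3,4) g=4 f=9, (4,2) g=3 f=7, (5,2) g=2 f=7, (5,5) g=1 f=9]

expanded=(2,3); open=[(2,4) g=5 f=9, (3,2) g=4 f=7, (3,4) g=4 f=9, (4,2) g=3 f=7, (5,2) g=2 f=7, (5,5) g=1 f=9]; closed=[(2,3), (3,3), (4,3), (5,3), (5,4)]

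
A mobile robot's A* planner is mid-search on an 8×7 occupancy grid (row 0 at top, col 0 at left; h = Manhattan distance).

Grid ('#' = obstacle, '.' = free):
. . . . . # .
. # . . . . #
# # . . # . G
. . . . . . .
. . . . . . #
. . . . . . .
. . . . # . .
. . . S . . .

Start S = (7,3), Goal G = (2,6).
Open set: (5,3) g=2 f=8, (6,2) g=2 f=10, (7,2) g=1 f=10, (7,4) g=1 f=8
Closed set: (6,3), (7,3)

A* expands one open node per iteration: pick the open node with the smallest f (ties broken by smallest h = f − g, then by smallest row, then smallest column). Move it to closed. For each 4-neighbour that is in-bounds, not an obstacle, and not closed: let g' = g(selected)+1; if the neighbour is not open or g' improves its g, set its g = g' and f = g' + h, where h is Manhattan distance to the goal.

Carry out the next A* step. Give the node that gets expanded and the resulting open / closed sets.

expanded=(5,3); open=[(4,3) g=3 f=8, (5,2) g=3 f=10, (5,4) g=3 f=8, (6,2) g=2 f=10, (7,2) g=1 f=10, (7,4) g=1 f=8]; closed=[(5,3), (6,3), (7,3)]

step 1: expand (5,3) (f=8, h=6) → closed; open now [(4,3) g=3 f=8, (5,2) g=3 f=10, (5,4) g=3 f=8, (6,2) g=2 f=10, (7,2) g=1 f=10, (7,4) g=1 f=8]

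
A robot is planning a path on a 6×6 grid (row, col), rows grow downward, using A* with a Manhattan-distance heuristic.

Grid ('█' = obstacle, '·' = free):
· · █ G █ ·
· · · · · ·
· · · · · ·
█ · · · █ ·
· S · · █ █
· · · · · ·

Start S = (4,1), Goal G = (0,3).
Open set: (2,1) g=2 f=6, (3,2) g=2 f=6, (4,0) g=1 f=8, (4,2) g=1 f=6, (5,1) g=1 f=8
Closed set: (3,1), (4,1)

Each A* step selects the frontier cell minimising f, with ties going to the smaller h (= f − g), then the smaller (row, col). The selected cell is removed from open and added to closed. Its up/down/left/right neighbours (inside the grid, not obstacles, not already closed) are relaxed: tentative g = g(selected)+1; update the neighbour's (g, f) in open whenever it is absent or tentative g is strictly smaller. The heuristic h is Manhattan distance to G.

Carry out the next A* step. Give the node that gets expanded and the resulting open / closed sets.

step 1: expand (2,1) (f=6, h=4) → closed; open now [(1,1) g=3 f=6, (2,0) g=3 f=8, (2,2) g=3 f=6, (3,2) g=2 f=6, (4,0) g=1 f=8, (4,2) g=1 f=6, (5,1) g=1 f=8]

expanded=(2,1); open=[(1,1) g=3 f=6, (2,0) g=3 f=8, (2,2) g=3 f=6, (3,2) g=2 f=6, (4,0) g=1 f=8, (4,2) g=1 f=6, (5,1) g=1 f=8]; closed=[(2,1), (3,1), (4,1)]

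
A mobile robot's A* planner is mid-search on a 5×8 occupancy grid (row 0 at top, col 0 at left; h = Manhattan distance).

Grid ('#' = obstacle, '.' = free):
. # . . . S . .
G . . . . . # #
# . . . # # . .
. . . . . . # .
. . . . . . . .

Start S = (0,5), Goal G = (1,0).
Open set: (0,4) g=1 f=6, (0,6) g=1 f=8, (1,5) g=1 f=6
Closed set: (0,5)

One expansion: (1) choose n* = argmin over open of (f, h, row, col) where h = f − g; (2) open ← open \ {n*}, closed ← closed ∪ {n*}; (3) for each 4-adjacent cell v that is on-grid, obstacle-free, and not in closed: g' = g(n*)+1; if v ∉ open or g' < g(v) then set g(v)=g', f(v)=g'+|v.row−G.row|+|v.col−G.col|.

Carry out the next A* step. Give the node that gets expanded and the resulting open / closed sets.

expanded=(0,4); open=[(0,3) g=2 f=6, (0,6) g=1 f=8, (1,4) g=2 f=6, (1,5) g=1 f=6]; closed=[(0,4), (0,5)]

step 1: expand (0,4) (f=6, h=5) → closed; open now [(0,3) g=2 f=6, (0,6) g=1 f=8, (1,4) g=2 f=6, (1,5) g=1 f=6]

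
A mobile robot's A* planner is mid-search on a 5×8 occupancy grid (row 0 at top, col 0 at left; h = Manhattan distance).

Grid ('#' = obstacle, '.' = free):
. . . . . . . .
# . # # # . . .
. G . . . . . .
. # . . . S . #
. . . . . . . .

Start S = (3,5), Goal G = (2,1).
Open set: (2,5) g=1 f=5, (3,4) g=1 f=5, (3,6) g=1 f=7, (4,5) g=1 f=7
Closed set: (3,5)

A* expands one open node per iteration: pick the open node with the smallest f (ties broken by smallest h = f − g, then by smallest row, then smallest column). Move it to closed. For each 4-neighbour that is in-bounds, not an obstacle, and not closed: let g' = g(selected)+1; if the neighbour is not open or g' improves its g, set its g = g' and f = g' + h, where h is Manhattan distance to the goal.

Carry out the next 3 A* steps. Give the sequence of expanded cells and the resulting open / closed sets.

order=[(2,5) → (2,4) → (2,3)]; open=[(1,5) g=2 f=7, (2,2) g=4 f=5, (2,6) g=2 f=7, (3,3) g=4 f=7, (3,4) g=1 f=5, (3,6) g=1 f=7, (4,5) g=1 f=7]; closed=[(2,3), (2,4), (2,5), (3,5)]

step 1: expand (2,5) (f=5, h=4) → closed; open now [(1,5) g=2 f=7, (2,4) g=2 f=5, (2,6) g=2 f=7, (3,4) g=1 f=5, (3,6) g=1 f=7, (4,5) g=1 f=7]
step 2: expand (2,4) (f=5, h=3) → closed; open now [(1,5) g=2 f=7, (2,3) g=3 f=5, (2,6) g=2 f=7, (3,4) g=1 f=5, (3,6) g=1 f=7, (4,5) g=1 f=7]
step 3: expand (2,3) (f=5, h=2) → closed; open now [(1,5) g=2 f=7, (2,2) g=4 f=5, (2,6) g=2 f=7, (3,3) g=4 f=7, (3,4) g=1 f=5, (3,6) g=1 f=7, (4,5) g=1 f=7]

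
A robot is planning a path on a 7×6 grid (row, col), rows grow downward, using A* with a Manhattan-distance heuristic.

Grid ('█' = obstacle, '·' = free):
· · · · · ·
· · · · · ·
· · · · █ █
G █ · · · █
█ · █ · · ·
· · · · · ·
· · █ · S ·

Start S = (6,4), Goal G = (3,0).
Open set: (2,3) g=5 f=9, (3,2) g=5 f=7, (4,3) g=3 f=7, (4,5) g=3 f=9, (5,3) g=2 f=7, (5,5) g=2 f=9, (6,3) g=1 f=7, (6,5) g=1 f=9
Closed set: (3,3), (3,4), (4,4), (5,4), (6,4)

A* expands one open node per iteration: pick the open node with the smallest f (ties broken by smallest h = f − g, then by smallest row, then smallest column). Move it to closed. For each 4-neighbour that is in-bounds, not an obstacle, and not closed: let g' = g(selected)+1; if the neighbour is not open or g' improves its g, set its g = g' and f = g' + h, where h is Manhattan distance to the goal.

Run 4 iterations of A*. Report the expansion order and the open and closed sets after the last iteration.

order=[(3,2) → (4,3) → (5,3) → (5,2)]; open=[(2,2) g=6 f=9, (2,3) g=5 f=9, (4,5) g=3 f=9, (5,1) g=4 f=7, (5,5) g=2 f=9, (6,3) g=1 f=7, (6,5) g=1 f=9]; closed=[(3,2), (3,3), (3,4), (4,3), (4,4), (5,2), (5,3), (5,4), (6,4)]

step 1: expand (3,2) (f=7, h=2) → closed; open now [(2,2) g=6 f=9, (2,3) g=5 f=9, (4,3) g=3 f=7, (4,5) g=3 f=9, (5,3) g=2 f=7, (5,5) g=2 f=9, (6,3) g=1 f=7, (6,5) g=1 f=9]
step 2: expand (4,3) (f=7, h=4) → closed; open now [(2,2) g=6 f=9, (2,3) g=5 f=9, (4,5) g=3 f=9, (5,3) g=2 f=7, (5,5) g=2 f=9, (6,3) g=1 f=7, (6,5) g=1 f=9]
step 3: expand (5,3) (f=7, h=5) → closed; open now [(2,2) g=6 f=9, (2,3) g=5 f=9, (4,5) g=3 f=9, (5,2) g=3 f=7, (5,5) g=2 f=9, (6,3) g=1 f=7, (6,5) g=1 f=9]
step 4: expand (5,2) (f=7, h=4) → closed; open now [(2,2) g=6 f=9, (2,3) g=5 f=9, (4,5) g=3 f=9, (5,1) g=4 f=7, (5,5) g=2 f=9, (6,3) g=1 f=7, (6,5) g=1 f=9]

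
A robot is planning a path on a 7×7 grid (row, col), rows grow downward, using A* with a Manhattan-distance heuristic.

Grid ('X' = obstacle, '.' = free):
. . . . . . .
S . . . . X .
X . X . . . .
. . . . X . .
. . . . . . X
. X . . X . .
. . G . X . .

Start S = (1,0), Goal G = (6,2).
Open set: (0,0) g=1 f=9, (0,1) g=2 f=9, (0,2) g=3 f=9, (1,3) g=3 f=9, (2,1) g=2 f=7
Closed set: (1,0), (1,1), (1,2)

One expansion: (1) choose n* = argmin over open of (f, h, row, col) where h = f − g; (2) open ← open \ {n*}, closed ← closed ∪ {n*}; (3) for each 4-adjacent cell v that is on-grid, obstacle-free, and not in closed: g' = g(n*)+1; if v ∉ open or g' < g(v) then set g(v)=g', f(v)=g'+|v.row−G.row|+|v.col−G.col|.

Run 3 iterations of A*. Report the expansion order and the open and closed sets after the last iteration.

step 1: expand (2,1) (f=7, h=5) → closed; open now [(0,0) g=1 f=9, (0,1) g=2 f=9, (0,2) g=3 f=9, (1,3) g=3 f=9, (3,1) g=3 f=7]
step 2: expand (3,1) (f=7, h=4) → closed; open now [(0,0) g=1 f=9, (0,1) g=2 f=9, (0,2) g=3 f=9, (1,3) g=3 f=9, (3,0) g=4 f=9, (3,2) g=4 f=7, (4,1) g=4 f=7]
step 3: expand (3,2) (f=7, h=3) → closed; open now [(0,0) g=1 f=9, (0,1) g=2 f=9, (0,2) g=3 f=9, (1,3) g=3 f=9, (3,0) g=4 f=9, (3,3) g=5 f=9, (4,1) g=4 f=7, (4,2) g=5 f=7]

order=[(2,1) → (3,1) → (3,2)]; open=[(0,0) g=1 f=9, (0,1) g=2 f=9, (0,2) g=3 f=9, (1,3) g=3 f=9, (3,0) g=4 f=9, (3,3) g=5 f=9, (4,1) g=4 f=7, (4,2) g=5 f=7]; closed=[(1,0), (1,1), (1,2), (2,1), (3,1), (3,2)]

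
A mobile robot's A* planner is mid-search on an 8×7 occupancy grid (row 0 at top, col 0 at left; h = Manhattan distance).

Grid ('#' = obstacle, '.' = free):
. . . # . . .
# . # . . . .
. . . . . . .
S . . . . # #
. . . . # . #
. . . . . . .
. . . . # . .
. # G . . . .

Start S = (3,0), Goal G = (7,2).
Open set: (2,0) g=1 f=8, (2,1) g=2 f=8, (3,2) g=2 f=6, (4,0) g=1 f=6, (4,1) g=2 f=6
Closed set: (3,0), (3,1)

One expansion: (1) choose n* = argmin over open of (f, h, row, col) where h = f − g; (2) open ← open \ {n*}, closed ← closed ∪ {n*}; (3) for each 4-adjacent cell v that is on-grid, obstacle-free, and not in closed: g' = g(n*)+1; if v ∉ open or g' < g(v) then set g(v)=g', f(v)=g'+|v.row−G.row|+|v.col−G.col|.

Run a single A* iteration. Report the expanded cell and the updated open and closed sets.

expanded=(3,2); open=[(2,0) g=1 f=8, (2,1) g=2 f=8, (2,2) g=3 f=8, (3,3) g=3 f=8, (4,0) g=1 f=6, (4,1) g=2 f=6, (4,2) g=3 f=6]; closed=[(3,0), (3,1), (3,2)]

step 1: expand (3,2) (f=6, h=4) → closed; open now [(2,0) g=1 f=8, (2,1) g=2 f=8, (2,2) g=3 f=8, (3,3) g=3 f=8, (4,0) g=1 f=6, (4,1) g=2 f=6, (4,2) g=3 f=6]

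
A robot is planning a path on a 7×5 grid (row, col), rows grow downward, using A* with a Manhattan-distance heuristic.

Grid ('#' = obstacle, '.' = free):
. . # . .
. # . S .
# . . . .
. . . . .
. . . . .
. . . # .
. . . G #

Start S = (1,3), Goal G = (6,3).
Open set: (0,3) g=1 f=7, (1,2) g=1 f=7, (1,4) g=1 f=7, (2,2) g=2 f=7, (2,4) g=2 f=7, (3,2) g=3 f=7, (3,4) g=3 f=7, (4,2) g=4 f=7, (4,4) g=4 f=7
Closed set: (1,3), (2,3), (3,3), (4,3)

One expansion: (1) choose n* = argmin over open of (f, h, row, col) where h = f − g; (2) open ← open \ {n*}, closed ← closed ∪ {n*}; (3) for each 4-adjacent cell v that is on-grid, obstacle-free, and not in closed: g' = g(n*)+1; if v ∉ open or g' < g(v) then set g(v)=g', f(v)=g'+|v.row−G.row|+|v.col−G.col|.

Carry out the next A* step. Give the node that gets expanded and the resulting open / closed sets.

step 1: expand (4,2) (f=7, h=3) → closed; open now [(0,3) g=1 f=7, (1,2) g=1 f=7, (1,4) g=1 f=7, (2,2) g=2 f=7, (2,4) g=2 f=7, (3,2) g=3 f=7, (3,4) g=3 f=7, (4,1) g=5 f=9, (4,4) g=4 f=7, (5,2) g=5 f=7]

expanded=(4,2); open=[(0,3) g=1 f=7, (1,2) g=1 f=7, (1,4) g=1 f=7, (2,2) g=2 f=7, (2,4) g=2 f=7, (3,2) g=3 f=7, (3,4) g=3 f=7, (4,1) g=5 f=9, (4,4) g=4 f=7, (5,2) g=5 f=7]; closed=[(1,3), (2,3), (3,3), (4,2), (4,3)]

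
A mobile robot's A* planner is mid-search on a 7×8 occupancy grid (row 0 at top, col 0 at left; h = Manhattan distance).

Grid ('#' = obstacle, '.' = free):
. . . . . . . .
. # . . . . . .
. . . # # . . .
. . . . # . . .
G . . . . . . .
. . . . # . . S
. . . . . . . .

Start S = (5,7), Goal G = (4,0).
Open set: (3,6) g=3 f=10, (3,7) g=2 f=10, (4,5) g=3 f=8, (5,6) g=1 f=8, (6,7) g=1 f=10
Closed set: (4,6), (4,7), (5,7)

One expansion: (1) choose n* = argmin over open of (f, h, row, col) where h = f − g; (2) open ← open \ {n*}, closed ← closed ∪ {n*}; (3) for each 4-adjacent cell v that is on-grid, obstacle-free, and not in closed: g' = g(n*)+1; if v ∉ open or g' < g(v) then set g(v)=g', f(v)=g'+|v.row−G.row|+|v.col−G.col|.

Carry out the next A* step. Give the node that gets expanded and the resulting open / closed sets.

step 1: expand (4,5) (f=8, h=5) → closed; open now [(3,5) g=4 f=10, (3,6) g=3 f=10, (3,7) g=2 f=10, (4,4) g=4 f=8, (5,5) g=4 f=10, (5,6) g=1 f=8, (6,7) g=1 f=10]

expanded=(4,5); open=[(3,5) g=4 f=10, (3,6) g=3 f=10, (3,7) g=2 f=10, (4,4) g=4 f=8, (5,5) g=4 f=10, (5,6) g=1 f=8, (6,7) g=1 f=10]; closed=[(4,5), (4,6), (4,7), (5,7)]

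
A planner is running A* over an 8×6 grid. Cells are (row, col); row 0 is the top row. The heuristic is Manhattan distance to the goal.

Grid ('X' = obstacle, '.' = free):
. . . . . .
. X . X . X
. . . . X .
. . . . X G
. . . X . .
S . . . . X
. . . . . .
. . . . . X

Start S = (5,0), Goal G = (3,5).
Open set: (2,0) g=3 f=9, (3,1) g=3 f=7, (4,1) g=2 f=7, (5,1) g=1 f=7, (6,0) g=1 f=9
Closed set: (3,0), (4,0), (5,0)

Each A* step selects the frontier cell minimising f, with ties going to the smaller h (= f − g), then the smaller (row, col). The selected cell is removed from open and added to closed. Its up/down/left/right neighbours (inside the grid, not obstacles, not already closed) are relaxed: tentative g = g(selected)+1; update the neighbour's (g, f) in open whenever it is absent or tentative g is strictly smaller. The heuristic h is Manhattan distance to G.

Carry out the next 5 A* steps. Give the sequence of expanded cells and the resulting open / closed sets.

order=[(3,1) → (3,2) → (3,3) → (4,1) → (4,2)]; open=[(2,0) g=3 f=9, (2,1) g=4 f=9, (2,2) g=5 f=9, (2,3) g=6 f=9, (5,1) g=1 f=7, (5,2) g=4 f=9, (6,0) g=1 f=9]; closed=[(3,0), (3,1), (3,2), (3,3), (4,0), (4,1), (4,2), (5,0)]

step 1: expand (3,1) (f=7, h=4) → closed; open now [(2,0) g=3 f=9, (2,1) g=4 f=9, (3,2) g=4 f=7, (4,1) g=2 f=7, (5,1) g=1 f=7, (6,0) g=1 f=9]
step 2: expand (3,2) (f=7, h=3) → closed; open now [(2,0) g=3 f=9, (2,1) g=4 f=9, (2,2) g=5 f=9, (3,3) g=5 f=7, (4,1) g=2 f=7, (4,2) g=5 f=9, (5,1) g=1 f=7, (6,0) g=1 f=9]
step 3: expand (3,3) (f=7, h=2) → closed; open now [(2,0) g=3 f=9, (2,1) g=4 f=9, (2,2) g=5 f=9, (2,3) g=6 f=9, (4,1) g=2 f=7, (4,2) g=5 f=9, (5,1) g=1 f=7, (6,0) g=1 f=9]
step 4: expand (4,1) (f=7, h=5) → closed; open now [(2,0) g=3 f=9, (2,1) g=4 f=9, (2,2) g=5 f=9, (2,3) g=6 f=9, (4,2) g=3 f=7, (5,1) g=1 f=7, (6,0) g=1 f=9]
step 5: expand (4,2) (f=7, h=4) → closed; open now [(2,0) g=3 f=9, (2,1) g=4 f=9, (2,2) g=5 f=9, (2,3) g=6 f=9, (5,1) g=1 f=7, (5,2) g=4 f=9, (6,0) g=1 f=9]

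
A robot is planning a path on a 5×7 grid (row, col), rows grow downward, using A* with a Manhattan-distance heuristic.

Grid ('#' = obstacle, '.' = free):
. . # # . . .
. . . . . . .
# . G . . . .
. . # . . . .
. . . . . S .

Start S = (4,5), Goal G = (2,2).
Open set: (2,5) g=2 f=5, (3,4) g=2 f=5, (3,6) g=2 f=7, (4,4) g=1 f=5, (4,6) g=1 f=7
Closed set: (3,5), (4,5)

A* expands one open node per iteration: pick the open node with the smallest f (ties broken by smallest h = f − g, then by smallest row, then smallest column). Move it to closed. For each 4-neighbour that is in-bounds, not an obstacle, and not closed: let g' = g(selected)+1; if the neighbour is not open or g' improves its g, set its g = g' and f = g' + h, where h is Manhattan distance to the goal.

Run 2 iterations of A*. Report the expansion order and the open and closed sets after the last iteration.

step 1: expand (2,5) (f=5, h=3) → closed; open now [(1,5) g=3 f=7, (2,4) g=3 f=5, (2,6) g=3 f=7, (3,4) g=2 f=5, (3,6) g=2 f=7, (4,4) g=1 f=5, (4,6) g=1 f=7]
step 2: expand (2,4) (f=5, h=2) → closed; open now [(1,4) g=4 f=7, (1,5) g=3 f=7, (2,3) g=4 f=5, (2,6) g=3 f=7, (3,4) g=2 f=5, (3,6) g=2 f=7, (4,4) g=1 f=5, (4,6) g=1 f=7]

order=[(2,5) → (2,4)]; open=[(1,4) g=4 f=7, (1,5) g=3 f=7, (2,3) g=4 f=5, (2,6) g=3 f=7, (3,4) g=2 f=5, (3,6) g=2 f=7, (4,4) g=1 f=5, (4,6) g=1 f=7]; closed=[(2,4), (2,5), (3,5), (4,5)]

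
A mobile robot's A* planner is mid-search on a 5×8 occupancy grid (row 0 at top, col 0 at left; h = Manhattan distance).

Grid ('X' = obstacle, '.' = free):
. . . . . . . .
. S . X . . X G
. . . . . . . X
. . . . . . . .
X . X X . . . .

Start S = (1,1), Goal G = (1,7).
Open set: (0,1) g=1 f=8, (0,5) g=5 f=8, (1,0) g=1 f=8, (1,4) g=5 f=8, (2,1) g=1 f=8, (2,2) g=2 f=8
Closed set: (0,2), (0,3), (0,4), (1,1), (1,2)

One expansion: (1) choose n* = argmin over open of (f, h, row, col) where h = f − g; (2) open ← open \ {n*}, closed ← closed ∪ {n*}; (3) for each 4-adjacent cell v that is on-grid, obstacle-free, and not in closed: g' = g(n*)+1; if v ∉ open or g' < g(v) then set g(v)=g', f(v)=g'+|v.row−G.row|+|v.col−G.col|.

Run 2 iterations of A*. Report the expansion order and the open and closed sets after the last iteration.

step 1: expand (0,5) (f=8, h=3) → closed; open now [(0,1) g=1 f=8, (0,6) g=6 f=8, (1,0) g=1 f=8, (1,4) g=5 f=8, (1,5) g=6 f=8, (2,1) g=1 f=8, (2,2) g=2 f=8]
step 2: expand (0,6) (f=8, h=2) → closed; open now [(0,1) g=1 f=8, (0,7) g=7 f=8, (1,0) g=1 f=8, (1,4) g=5 f=8, (1,5) g=6 f=8, (2,1) g=1 f=8, (2,2) g=2 f=8]

order=[(0,5) → (0,6)]; open=[(0,1) g=1 f=8, (0,7) g=7 f=8, (1,0) g=1 f=8, (1,4) g=5 f=8, (1,5) g=6 f=8, (2,1) g=1 f=8, (2,2) g=2 f=8]; closed=[(0,2), (0,3), (0,4), (0,5), (0,6), (1,1), (1,2)]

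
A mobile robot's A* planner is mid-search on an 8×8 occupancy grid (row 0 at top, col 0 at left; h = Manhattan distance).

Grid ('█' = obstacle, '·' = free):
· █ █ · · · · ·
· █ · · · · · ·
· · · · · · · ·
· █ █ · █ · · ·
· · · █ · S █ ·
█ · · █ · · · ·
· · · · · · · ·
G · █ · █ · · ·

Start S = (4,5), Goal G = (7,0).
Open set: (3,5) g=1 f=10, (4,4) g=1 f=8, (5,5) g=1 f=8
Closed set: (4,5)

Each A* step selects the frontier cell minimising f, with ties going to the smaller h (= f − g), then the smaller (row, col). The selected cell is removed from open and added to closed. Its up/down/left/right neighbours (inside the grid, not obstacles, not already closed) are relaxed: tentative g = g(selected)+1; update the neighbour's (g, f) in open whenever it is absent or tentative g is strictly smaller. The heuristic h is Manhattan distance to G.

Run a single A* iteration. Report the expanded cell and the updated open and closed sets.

expanded=(4,4); open=[(3,5) g=1 f=10, (5,4) g=2 f=8, (5,5) g=1 f=8]; closed=[(4,4), (4,5)]

step 1: expand (4,4) (f=8, h=7) → closed; open now [(3,5) g=1 f=10, (5,4) g=2 f=8, (5,5) g=1 f=8]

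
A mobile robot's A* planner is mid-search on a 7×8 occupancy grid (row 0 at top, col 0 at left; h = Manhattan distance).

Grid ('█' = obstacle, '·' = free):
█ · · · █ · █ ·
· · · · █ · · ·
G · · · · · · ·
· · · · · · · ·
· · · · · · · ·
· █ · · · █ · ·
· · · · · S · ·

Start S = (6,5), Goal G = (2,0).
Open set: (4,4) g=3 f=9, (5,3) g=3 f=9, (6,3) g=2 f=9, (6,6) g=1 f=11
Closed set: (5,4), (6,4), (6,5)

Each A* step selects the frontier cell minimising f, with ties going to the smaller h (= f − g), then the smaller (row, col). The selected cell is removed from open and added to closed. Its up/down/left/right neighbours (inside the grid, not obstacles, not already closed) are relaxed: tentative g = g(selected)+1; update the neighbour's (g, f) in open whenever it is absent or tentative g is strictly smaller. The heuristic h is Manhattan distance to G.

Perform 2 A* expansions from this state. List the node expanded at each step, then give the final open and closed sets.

step 1: expand (4,4) (f=9, h=6) → closed; open now [(3,4) g=4 f=9, (4,3) g=4 f=9, (4,5) g=4 f=11, (5,3) g=3 f=9, (6,3) g=2 f=9, (6,6) g=1 f=11]
step 2: expand (3,4) (f=9, h=5) → closed; open now [(2,4) g=5 f=9, (3,3) g=5 f=9, (3,5) g=5 f=11, (4,3) g=4 f=9, (4,5) g=4 f=11, (5,3) g=3 f=9, (6,3) g=2 f=9, (6,6) g=1 f=11]

order=[(4,4) → (3,4)]; open=[(2,4) g=5 f=9, (3,3) g=5 f=9, (3,5) g=5 f=11, (4,3) g=4 f=9, (4,5) g=4 f=11, (5,3) g=3 f=9, (6,3) g=2 f=9, (6,6) g=1 f=11]; closed=[(3,4), (4,4), (5,4), (6,4), (6,5)]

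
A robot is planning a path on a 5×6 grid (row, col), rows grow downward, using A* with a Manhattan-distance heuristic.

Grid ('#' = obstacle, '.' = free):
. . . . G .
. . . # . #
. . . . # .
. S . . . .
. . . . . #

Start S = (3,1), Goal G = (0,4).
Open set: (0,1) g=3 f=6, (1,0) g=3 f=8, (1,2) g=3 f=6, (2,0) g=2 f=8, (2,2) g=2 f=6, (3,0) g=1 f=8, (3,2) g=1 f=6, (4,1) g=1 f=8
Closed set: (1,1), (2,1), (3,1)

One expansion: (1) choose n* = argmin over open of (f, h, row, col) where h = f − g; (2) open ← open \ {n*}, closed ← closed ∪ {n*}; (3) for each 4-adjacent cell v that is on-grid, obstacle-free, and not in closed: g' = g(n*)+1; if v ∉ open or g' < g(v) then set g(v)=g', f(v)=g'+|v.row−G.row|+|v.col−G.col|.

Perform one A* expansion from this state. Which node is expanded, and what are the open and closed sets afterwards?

expanded=(0,1); open=[(0,0) g=4 f=8, (0,2) g=4 f=6, (1,0) g=3 f=8, (1,2) g=3 f=6, (2,0) g=2 f=8, (2,2) g=2 f=6, (3,0) g=1 f=8, (3,2) g=1 f=6, (4,1) g=1 f=8]; closed=[(0,1), (1,1), (2,1), (3,1)]

step 1: expand (0,1) (f=6, h=3) → closed; open now [(0,0) g=4 f=8, (0,2) g=4 f=6, (1,0) g=3 f=8, (1,2) g=3 f=6, (2,0) g=2 f=8, (2,2) g=2 f=6, (3,0) g=1 f=8, (3,2) g=1 f=6, (4,1) g=1 f=8]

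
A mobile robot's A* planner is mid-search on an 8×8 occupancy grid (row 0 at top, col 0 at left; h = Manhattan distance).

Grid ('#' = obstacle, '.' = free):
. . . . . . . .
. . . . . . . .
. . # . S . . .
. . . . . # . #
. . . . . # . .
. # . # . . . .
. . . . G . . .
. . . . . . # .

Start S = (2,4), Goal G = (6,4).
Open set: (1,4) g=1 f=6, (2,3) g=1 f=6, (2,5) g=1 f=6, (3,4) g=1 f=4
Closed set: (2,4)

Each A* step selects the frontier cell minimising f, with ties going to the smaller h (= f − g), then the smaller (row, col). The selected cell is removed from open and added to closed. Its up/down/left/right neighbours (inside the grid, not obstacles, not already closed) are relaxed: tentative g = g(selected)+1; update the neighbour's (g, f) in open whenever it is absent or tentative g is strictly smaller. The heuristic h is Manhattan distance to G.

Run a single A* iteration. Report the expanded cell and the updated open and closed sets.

step 1: expand (3,4) (f=4, h=3) → closed; open now [(1,4) g=1 f=6, (2,3) g=1 f=6, (2,5) g=1 f=6, (3,3) g=2 f=6, (4,4) g=2 f=4]

expanded=(3,4); open=[(1,4) g=1 f=6, (2,3) g=1 f=6, (2,5) g=1 f=6, (3,3) g=2 f=6, (4,4) g=2 f=4]; closed=[(2,4), (3,4)]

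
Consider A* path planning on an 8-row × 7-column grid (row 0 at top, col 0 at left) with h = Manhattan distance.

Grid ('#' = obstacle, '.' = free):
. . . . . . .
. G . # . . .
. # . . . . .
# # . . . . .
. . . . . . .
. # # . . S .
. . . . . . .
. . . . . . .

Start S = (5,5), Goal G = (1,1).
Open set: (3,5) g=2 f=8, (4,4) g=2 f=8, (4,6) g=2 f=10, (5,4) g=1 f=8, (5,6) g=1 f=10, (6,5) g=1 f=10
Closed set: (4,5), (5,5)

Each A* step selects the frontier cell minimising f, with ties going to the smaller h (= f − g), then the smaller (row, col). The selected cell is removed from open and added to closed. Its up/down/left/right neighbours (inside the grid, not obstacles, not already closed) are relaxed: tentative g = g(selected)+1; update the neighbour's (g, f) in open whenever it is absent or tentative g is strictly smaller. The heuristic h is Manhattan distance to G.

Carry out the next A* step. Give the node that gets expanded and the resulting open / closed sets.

expanded=(3,5); open=[(2,5) g=3 f=8, (3,4) g=3 f=8, (3,6) g=3 f=10, (4,4) g=2 f=8, (4,6) g=2 f=10, (5,4) g=1 f=8, (5,6) g=1 f=10, (6,5) g=1 f=10]; closed=[(3,5), (4,5), (5,5)]

step 1: expand (3,5) (f=8, h=6) → closed; open now [(2,5) g=3 f=8, (3,4) g=3 f=8, (3,6) g=3 f=10, (4,4) g=2 f=8, (4,6) g=2 f=10, (5,4) g=1 f=8, (5,6) g=1 f=10, (6,5) g=1 f=10]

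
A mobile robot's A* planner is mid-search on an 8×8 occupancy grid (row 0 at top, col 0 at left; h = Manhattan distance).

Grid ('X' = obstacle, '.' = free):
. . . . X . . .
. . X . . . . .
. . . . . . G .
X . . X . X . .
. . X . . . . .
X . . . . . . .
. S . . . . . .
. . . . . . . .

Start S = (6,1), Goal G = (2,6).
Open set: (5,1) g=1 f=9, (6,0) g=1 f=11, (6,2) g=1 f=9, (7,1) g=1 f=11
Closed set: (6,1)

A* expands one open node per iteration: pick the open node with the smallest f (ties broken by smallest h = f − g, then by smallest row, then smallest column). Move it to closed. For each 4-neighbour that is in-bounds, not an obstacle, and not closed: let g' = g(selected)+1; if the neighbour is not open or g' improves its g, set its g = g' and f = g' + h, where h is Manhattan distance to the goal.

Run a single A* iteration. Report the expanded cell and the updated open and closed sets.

step 1: expand (5,1) (f=9, h=8) → closed; open now [(4,1) g=2 f=9, (5,2) g=2 f=9, (6,0) g=1 f=11, (6,2) g=1 f=9, (7,1) g=1 f=11]

expanded=(5,1); open=[(4,1) g=2 f=9, (5,2) g=2 f=9, (6,0) g=1 f=11, (6,2) g=1 f=9, (7,1) g=1 f=11]; closed=[(5,1), (6,1)]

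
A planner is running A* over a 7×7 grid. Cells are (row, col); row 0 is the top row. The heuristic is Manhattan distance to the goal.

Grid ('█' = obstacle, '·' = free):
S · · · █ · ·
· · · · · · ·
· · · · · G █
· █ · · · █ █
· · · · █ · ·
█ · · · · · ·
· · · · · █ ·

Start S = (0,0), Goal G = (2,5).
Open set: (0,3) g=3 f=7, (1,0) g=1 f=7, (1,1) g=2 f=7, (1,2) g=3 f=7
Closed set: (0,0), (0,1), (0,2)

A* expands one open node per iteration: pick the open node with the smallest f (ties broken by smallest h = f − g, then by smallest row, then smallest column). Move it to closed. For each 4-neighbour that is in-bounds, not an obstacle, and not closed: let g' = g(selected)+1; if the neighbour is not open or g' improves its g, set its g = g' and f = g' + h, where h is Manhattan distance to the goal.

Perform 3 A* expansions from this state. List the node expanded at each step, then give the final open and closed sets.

step 1: expand (0,3) (f=7, h=4) → closed; open now [(1,0) g=1 f=7, (1,1) g=2 f=7, (1,2) g=3 f=7, (1,3) g=4 f=7]
step 2: expand (1,3) (f=7, h=3) → closed; open now [(1,0) g=1 f=7, (1,1) g=2 f=7, (1,2) g=3 f=7, (1,4) g=5 f=7, (2,3) g=5 f=7]
step 3: expand (1,4) (f=7, h=2) → closed; open now [(1,0) g=1 f=7, (1,1) g=2 f=7, (1,2) g=3 f=7, (1,5) g=6 f=7, (2,3) g=5 f=7, (2,4) g=6 f=7]

order=[(0,3) → (1,3) → (1,4)]; open=[(1,0) g=1 f=7, (1,1) g=2 f=7, (1,2) g=3 f=7, (1,5) g=6 f=7, (2,3) g=5 f=7, (2,4) g=6 f=7]; closed=[(0,0), (0,1), (0,2), (0,3), (1,3), (1,4)]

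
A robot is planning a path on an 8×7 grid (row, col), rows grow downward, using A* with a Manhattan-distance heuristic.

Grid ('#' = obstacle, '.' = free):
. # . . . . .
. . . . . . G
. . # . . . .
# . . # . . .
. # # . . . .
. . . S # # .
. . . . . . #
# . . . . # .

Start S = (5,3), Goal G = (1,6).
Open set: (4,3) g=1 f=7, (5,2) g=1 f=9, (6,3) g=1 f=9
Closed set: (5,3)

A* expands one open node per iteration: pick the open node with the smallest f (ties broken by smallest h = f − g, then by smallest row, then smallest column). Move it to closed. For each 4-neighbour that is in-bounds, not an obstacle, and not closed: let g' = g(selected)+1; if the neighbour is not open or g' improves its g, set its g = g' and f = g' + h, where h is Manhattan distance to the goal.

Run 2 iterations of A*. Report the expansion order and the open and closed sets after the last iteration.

order=[(4,3) → (4,4)]; open=[(3,4) g=3 f=7, (4,5) g=3 f=7, (5,2) g=1 f=9, (6,3) g=1 f=9]; closed=[(4,3), (4,4), (5,3)]

step 1: expand (4,3) (f=7, h=6) → closed; open now [(4,4) g=2 f=7, (5,2) g=1 f=9, (6,3) g=1 f=9]
step 2: expand (4,4) (f=7, h=5) → closed; open now [(3,4) g=3 f=7, (4,5) g=3 f=7, (5,2) g=1 f=9, (6,3) g=1 f=9]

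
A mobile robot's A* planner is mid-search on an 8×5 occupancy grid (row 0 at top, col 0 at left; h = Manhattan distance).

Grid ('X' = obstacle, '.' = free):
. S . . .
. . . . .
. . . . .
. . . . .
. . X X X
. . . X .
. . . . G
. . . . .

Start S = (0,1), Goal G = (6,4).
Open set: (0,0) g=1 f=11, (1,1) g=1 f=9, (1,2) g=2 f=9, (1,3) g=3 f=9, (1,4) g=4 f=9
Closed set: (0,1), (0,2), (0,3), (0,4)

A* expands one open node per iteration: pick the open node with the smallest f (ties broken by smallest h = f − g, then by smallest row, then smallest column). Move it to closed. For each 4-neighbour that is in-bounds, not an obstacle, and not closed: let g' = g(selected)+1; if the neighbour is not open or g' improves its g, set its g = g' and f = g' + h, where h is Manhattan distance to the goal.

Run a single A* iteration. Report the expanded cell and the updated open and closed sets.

step 1: expand (1,4) (f=9, h=5) → closed; open now [(0,0) g=1 f=11, (1,1) g=1 f=9, (1,2) g=2 f=9, (1,3) g=3 f=9, (2,4) g=5 f=9]

expanded=(1,4); open=[(0,0) g=1 f=11, (1,1) g=1 f=9, (1,2) g=2 f=9, (1,3) g=3 f=9, (2,4) g=5 f=9]; closed=[(0,1), (0,2), (0,3), (0,4), (1,4)]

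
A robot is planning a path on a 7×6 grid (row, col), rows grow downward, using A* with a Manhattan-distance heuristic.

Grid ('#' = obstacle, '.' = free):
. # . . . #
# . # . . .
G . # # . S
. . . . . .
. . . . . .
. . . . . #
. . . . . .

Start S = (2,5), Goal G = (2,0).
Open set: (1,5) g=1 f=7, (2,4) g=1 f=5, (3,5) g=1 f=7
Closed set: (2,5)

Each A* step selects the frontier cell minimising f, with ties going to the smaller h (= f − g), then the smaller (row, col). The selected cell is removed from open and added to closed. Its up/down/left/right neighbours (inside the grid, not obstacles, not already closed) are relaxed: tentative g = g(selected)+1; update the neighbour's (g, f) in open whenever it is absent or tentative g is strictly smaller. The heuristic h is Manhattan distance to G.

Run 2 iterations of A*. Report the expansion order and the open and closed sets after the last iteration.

order=[(2,4) → (1,4)]; open=[(0,4) g=3 f=9, (1,3) g=3 f=7, (1,5) g=1 f=7, (3,4) g=2 f=7, (3,5) g=1 f=7]; closed=[(1,4), (2,4), (2,5)]

step 1: expand (2,4) (f=5, h=4) → closed; open now [(1,4) g=2 f=7, (1,5) g=1 f=7, (3,4) g=2 f=7, (3,5) g=1 f=7]
step 2: expand (1,4) (f=7, h=5) → closed; open now [(0,4) g=3 f=9, (1,3) g=3 f=7, (1,5) g=1 f=7, (3,4) g=2 f=7, (3,5) g=1 f=7]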